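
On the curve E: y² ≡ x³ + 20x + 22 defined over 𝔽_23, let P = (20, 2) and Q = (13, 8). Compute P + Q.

(20, 2) + (13, 8). λ = (8 - 2)/(13 - 20) ≡ 6/16 mod 23. 16⁻¹ ≡ 13 (mod 23) since 16·13 = 208 ≡ 1, so λ ≡ 9.
  x = λ² - 20 - 13 = 81 - 33 ≡ 2; y = λ·(20 - 2) - 2 ≡ 22. → (2, 22)

(2, 22)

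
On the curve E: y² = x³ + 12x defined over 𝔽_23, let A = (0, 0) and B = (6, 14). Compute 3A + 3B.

First 3A:
Repeated addition: build up to 3A.
2A: (0, 0) + (0, 0): same x and y₁ ≡ -y₂, so the sum is O.
3A: O + (0, 0) = (0, 0) (identity).
3A = (0, 0).
Next 3B:
Repeated addition: build up to 3B.
2B: tangent at (6, 14): λ = (3·6² + 12)/(2·14) ≡ 5/5. 5⁻¹ ≡ 14 (mod 23), so λ ≡ 5·14 ≡ 1.
  x = λ² - 6 - 6 = 1 - 12 ≡ 12; y = λ·(6 - 12) - 14 ≡ 3. → (12, 3)
3B: (12, 3) + (6, 14). λ = (14 - 3)/(6 - 12) ≡ 11/17 mod 23. 17⁻¹ ≡ 19 (mod 23), so λ ≡ 2.
  x = λ² - 12 - 6 = 4 - 18 ≡ 9; y = λ·(12 - 9) - 3 ≡ 3. → (9, 3)
3B = (9, 3).
Finally 3A + 3B:
(0, 0) + (9, 3). λ = (3 - 0)/(9 - 0) ≡ 3/9 mod 23. 9⁻¹ ≡ 18 (mod 23), so λ ≡ 8.
  x = λ² - 0 - 9 = 64 - 9 ≡ 9; y = λ·(0 - 9) - 0 ≡ 20. → (9, 20)

(9, 20)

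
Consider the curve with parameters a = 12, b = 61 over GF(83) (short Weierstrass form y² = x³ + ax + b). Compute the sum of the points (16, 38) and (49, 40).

(16, 38) + (49, 40). λ = (40 - 38)/(49 - 16) ≡ 2/33 mod 83. 33⁻¹ ≡ 78 (mod 83), so λ ≡ 73.
  x = λ² - 16 - 49 = 5329 - 65 ≡ 35; y = λ·(16 - 35) - 38 ≡ 69. → (35, 69)

(35, 69)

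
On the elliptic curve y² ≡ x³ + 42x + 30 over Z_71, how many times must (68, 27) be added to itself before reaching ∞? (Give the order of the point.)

2P: tangent at (68, 27): λ = (3·68² + 42)/(2·27) ≡ 69/54. 54⁻¹ ≡ 25 (mod 71), so λ ≡ 69·25 ≡ 21.
  x = λ² - 68 - 68 = 441 - 136 ≡ 21; y = λ·(68 - 21) - 27 ≡ 37. → (21, 37)
3P: (21, 37) + (68, 27). λ = (27 - 37)/(68 - 21) ≡ 61/47 mod 71. 47⁻¹ ≡ 68 (mod 71) since 47·68 = 3196 ≡ 1, so λ ≡ 30.
  x = λ² - 21 - 68 = 900 - 89 ≡ 30; y = λ·(21 - 30) - 37 ≡ 48. → (30, 48)
4P: (30, 48) + (68, 27). λ = (27 - 48)/(68 - 30) ≡ 50/38 mod 71. 38⁻¹ ≡ 43 (mod 71), so λ ≡ 20.
  x = λ² - 30 - 68 = 400 - 98 ≡ 18; y = λ·(30 - 18) - 48 ≡ 50. → (18, 50)
5P: (18, 50) + (68, 27). λ = (27 - 50)/(68 - 18) ≡ 48/50 mod 71. 50⁻¹ ≡ 27 (mod 71) since 50·27 = 1350 ≡ 1, so λ ≡ 18.
  x = λ² - 18 - 68 = 324 - 86 ≡ 25; y = λ·(18 - 25) - 50 ≡ 37. → (25, 37)
6P: (25, 37) + (68, 27). λ = (27 - 37)/(68 - 25) ≡ 61/43 mod 71. 43⁻¹ ≡ 38 (mod 71), so λ ≡ 46.
  x = λ² - 25 - 68 = 2116 - 93 ≡ 35; y = λ·(25 - 35) - 37 ≡ 0. → (35, 0)
7P: (35, 0) + (68, 27). λ = (27 - 0)/(68 - 35) ≡ 27/33 mod 71. 33⁻¹ ≡ 28 (mod 71), so λ ≡ 46.
  x = λ² - 35 - 68 = 2116 - 103 ≡ 25; y = λ·(35 - 25) - 0 ≡ 34. → (25, 34)
8P: (25, 34) + (68, 27). λ = (27 - 34)/(68 - 25) ≡ 64/43 mod 71. 43⁻¹ ≡ 38 (mod 71) since 43·38 = 1634 ≡ 1, so λ ≡ 18.
  x = λ² - 25 - 68 = 324 - 93 ≡ 18; y = λ·(25 - 18) - 34 ≡ 21. → (18, 21)
9P: (18, 21) + (68, 27). λ = (27 - 21)/(68 - 18) ≡ 6/50 mod 71. 50⁻¹ ≡ 27 (mod 71) since 50·27 = 1350 ≡ 1, so λ ≡ 20.
  x = λ² - 18 - 68 = 400 - 86 ≡ 30; y = λ·(18 - 30) - 21 ≡ 23. → (30, 23)
10P: (30, 23) + (68, 27). λ = (27 - 23)/(68 - 30) ≡ 4/38 mod 71. 38⁻¹ ≡ 43 (mod 71), so λ ≡ 30.
  x = λ² - 30 - 68 = 900 - 98 ≡ 21; y = λ·(30 - 21) - 23 ≡ 34. → (21, 34)
11P: (21, 34) + (68, 27). λ = (27 - 34)/(68 - 21) ≡ 64/47 mod 71. 47⁻¹ ≡ 68 (mod 71), so λ ≡ 21.
  x = λ² - 21 - 68 = 441 - 89 ≡ 68; y = λ·(21 - 68) - 34 ≡ 44. → (68, 44)
12P: (68, 44) + (68, 27): same x and y₁ ≡ -y₂, so the sum is ∞.
12P = ∞, so the order is 12.

12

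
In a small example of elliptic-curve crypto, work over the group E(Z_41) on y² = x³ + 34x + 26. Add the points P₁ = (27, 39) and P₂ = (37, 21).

(36, 10)

(27, 39) + (37, 21). λ = (21 - 39)/(37 - 27) ≡ 23/10 mod 41. 10⁻¹ ≡ 37 (mod 41) since 10·37 = 370 ≡ 1, so λ ≡ 31.
  x = λ² - 27 - 37 = 961 - 64 ≡ 36; y = λ·(27 - 36) - 39 ≡ 10. → (36, 10)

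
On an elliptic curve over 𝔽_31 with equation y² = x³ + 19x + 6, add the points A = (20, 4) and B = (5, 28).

(16, 2)

(20, 4) + (5, 28). λ = (28 - 4)/(5 - 20) ≡ 24/16 mod 31. 16⁻¹ ≡ 2 (mod 31) since 16·2 = 32 ≡ 1, so λ ≡ 17.
  x = λ² - 20 - 5 = 289 - 25 ≡ 16; y = λ·(20 - 16) - 4 ≡ 2. → (16, 2)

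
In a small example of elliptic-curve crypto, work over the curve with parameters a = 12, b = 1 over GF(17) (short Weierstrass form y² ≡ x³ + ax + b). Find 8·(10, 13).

Write Q = (10, 13).
Repeated addition: build up to 8Q.
2Q: tangent at (10, 13): λ = (3·10² + 12)/(2·13) ≡ 6/9. 9⁻¹ ≡ 2 (mod 17), so λ ≡ 6·2 ≡ 12.
  x = λ² - 10 - 10 = 144 - 20 ≡ 5; y = λ·(10 - 5) - 13 ≡ 13. → (5, 13)
3Q: (5, 13) + (10, 13). λ = (13 - 13)/(10 - 5) ≡ 0/5 mod 17. 5⁻¹ ≡ 7 (mod 17) since 5·7 = 35 ≡ 1, so λ ≡ 0.
  x = λ² - 5 - 10 = 0 - 15 ≡ 2; y = λ·(5 - 2) - 13 ≡ 4. → (2, 4)
4Q: (2, 4) + (10, 13). λ = (13 - 4)/(10 - 2) ≡ 9/8 mod 17. 8⁻¹ ≡ 15 (mod 17) since 8·15 = 120 ≡ 1, so λ ≡ 16.
  x = λ² - 2 - 10 = 256 - 12 ≡ 6; y = λ·(2 - 6) - 4 ≡ 0. → (6, 0)
5Q: (6, 0) + (10, 13). λ = (13 - 0)/(10 - 6) ≡ 13/4 mod 17. 4⁻¹ ≡ 13 (mod 17), so λ ≡ 16.
  x = λ² - 6 - 10 = 256 - 16 ≡ 2; y = λ·(6 - 2) - 0 ≡ 13. → (2, 13)
6Q: (2, 13) + (10, 13). λ = (13 - 13)/(10 - 2) ≡ 0/8 mod 17. 8⁻¹ ≡ 15 (mod 17), so λ ≡ 0.
  x = λ² - 2 - 10 = 0 - 12 ≡ 5; y = λ·(2 - 5) - 13 ≡ 4. → (5, 4)
7Q: (5, 4) + (10, 13). λ = (13 - 4)/(10 - 5) ≡ 9/5 mod 17. 5⁻¹ ≡ 7 (mod 17), so λ ≡ 12.
  x = λ² - 5 - 10 = 144 - 15 ≡ 10; y = λ·(5 - 10) - 4 ≡ 4. → (10, 4)
8Q: (10, 4) + (10, 13): same x and y₁ ≡ -y₂, so the sum is the point at infinity.

O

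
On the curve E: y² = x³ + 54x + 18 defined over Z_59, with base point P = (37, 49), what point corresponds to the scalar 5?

(37, 10)

Double-and-add on 5 = (101)₂. Start with P = (37, 49) for the leading 1-bit.
double: tangent at (37, 49): λ = (3·37² + 54)/(2·49) ≡ 31/39. 39⁻¹ ≡ 56 (mod 59), so λ ≡ 31·56 ≡ 25.
  x = λ² - 37 - 37 = 625 - 74 ≡ 20; y = λ·(37 - 20) - 49 ≡ 22. → (20, 22)
double: tangent at (20, 22): λ = (3·20² + 54)/(2·22) ≡ 15/44. 44⁻¹ ≡ 55 (mod 59) since 44·55 = 2420 ≡ 1, so λ ≡ 15·55 ≡ 58.
  x = λ² - 20 - 20 = 3364 - 40 ≡ 20; y = λ·(20 - 20) - 22 ≡ 37. → (20, 37)
add P: (20, 37) + (37, 49). λ = (49 - 37)/(37 - 20) ≡ 12/17 mod 59. 17⁻¹ ≡ 7 (mod 59) since 17·7 = 119 ≡ 1, so λ ≡ 25.
  x = λ² - 20 - 37 = 625 - 57 ≡ 37; y = λ·(20 - 37) - 37 ≡ 10. → (37, 10)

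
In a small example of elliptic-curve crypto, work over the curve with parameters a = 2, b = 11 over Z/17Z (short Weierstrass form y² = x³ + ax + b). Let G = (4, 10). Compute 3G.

Repeated addition: build up to 3G.
2G: tangent at (4, 10): λ = (3·4² + 2)/(2·10) ≡ 16/3. 3⁻¹ ≡ 6 (mod 17) since 3·6 = 18 ≡ 1, so λ ≡ 16·6 ≡ 11.
  x = λ² - 4 - 4 = 121 - 8 ≡ 11; y = λ·(4 - 11) - 10 ≡ 15. → (11, 15)
3G: (11, 15) + (4, 10). λ = (10 - 15)/(4 - 11) ≡ 12/10 mod 17. 10⁻¹ ≡ 12 (mod 17) since 10·12 = 120 ≡ 1, so λ ≡ 8.
  x = λ² - 11 - 4 = 64 - 15 ≡ 15; y = λ·(11 - 15) - 15 ≡ 4. → (15, 4)

(15, 4)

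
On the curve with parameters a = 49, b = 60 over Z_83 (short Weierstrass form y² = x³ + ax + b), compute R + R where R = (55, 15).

(66, 37)

tangent at (55, 15): λ = (3·55² + 49)/(2·15) ≡ 77/30. 30⁻¹ ≡ 36 (mod 83), so λ ≡ 77·36 ≡ 33.
  x = λ² - 55 - 55 = 1089 - 110 ≡ 66; y = λ·(55 - 66) - 15 ≡ 37. → (66, 37)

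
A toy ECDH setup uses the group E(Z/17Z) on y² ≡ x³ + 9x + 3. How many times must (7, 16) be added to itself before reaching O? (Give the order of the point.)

12

2P: tangent at (7, 16): λ = (3·7² + 9)/(2·16) ≡ 3/15. 15⁻¹ ≡ 8 (mod 17), so λ ≡ 3·8 ≡ 7.
  x = λ² - 7 - 7 = 49 - 14 ≡ 1; y = λ·(7 - 1) - 16 ≡ 9. → (1, 9)
3P: (1, 9) + (7, 16). λ = (16 - 9)/(7 - 1) ≡ 7/6 mod 17. 6⁻¹ ≡ 3 (mod 17), so λ ≡ 4.
  x = λ² - 1 - 7 = 16 - 8 ≡ 8; y = λ·(1 - 8) - 9 ≡ 14. → (8, 14)
4P: (8, 14) + (7, 16). λ = (16 - 14)/(7 - 8) ≡ 2/16 mod 17. 16⁻¹ ≡ 16 (mod 17), so λ ≡ 15.
  x = λ² - 8 - 7 = 225 - 15 ≡ 6; y = λ·(8 - 6) - 14 ≡ 16. → (6, 16)
5P: (6, 16) + (7, 16). λ = (16 - 16)/(7 - 6) ≡ 0/1 mod 17. 1⁻¹ ≡ 1 (mod 17), so λ ≡ 0.
  x = λ² - 6 - 7 = 0 - 13 ≡ 4; y = λ·(6 - 4) - 16 ≡ 1. → (4, 1)
6P: (4, 1) + (7, 16). λ = (16 - 1)/(7 - 4) ≡ 15/3 mod 17. 3⁻¹ ≡ 6 (mod 17), so λ ≡ 5.
  x = λ² - 4 - 7 = 25 - 11 ≡ 14; y = λ·(4 - 14) - 1 ≡ 0. → (14, 0)
7P: (14, 0) + (7, 16). λ = (16 - 0)/(7 - 14) ≡ 16/10 mod 17. 10⁻¹ ≡ 12 (mod 17), so λ ≡ 5.
  x = λ² - 14 - 7 = 25 - 21 ≡ 4; y = λ·(14 - 4) - 0 ≡ 16. → (4, 16)
8P: (4, 16) + (7, 16). λ = (16 - 16)/(7 - 4) ≡ 0/3 mod 17. 3⁻¹ ≡ 6 (mod 17) since 3·6 = 18 ≡ 1, so λ ≡ 0.
  x = λ² - 4 - 7 = 0 - 11 ≡ 6; y = λ·(4 - 6) - 16 ≡ 1. → (6, 1)
9P: (6, 1) + (7, 16). λ = (16 - 1)/(7 - 6) ≡ 15/1 mod 17. 1⁻¹ ≡ 1 (mod 17), so λ ≡ 15.
  x = λ² - 6 - 7 = 225 - 13 ≡ 8; y = λ·(6 - 8) - 1 ≡ 3. → (8, 3)
10P: (8, 3) + (7, 16). λ = (16 - 3)/(7 - 8) ≡ 13/16 mod 17. 16⁻¹ ≡ 16 (mod 17) since 16·16 = 256 ≡ 1, so λ ≡ 4.
  x = λ² - 8 - 7 = 16 - 15 ≡ 1; y = λ·(8 - 1) - 3 ≡ 8. → (1, 8)
11P: (1, 8) + (7, 16). λ = (16 - 8)/(7 - 1) ≡ 8/6 mod 17. 6⁻¹ ≡ 3 (mod 17), so λ ≡ 7.
  x = λ² - 1 - 7 = 49 - 8 ≡ 7; y = λ·(1 - 7) - 8 ≡ 1. → (7, 1)
12P: (7, 1) + (7, 16): same x and y₁ ≡ -y₂, so the sum is O.
12P = O, so the order is 12.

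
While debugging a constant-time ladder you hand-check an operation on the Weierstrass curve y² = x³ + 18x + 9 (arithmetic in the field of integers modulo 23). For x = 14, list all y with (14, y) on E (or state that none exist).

none

x³ + 18x + 9 = 3005 ≡ 15 (mod 23).
15 is a non-residue mod 23; no y exists.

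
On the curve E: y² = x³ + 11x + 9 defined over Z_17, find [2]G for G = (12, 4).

tangent at (12, 4): λ = (3·12² + 11)/(2·4) ≡ 1/8. 8⁻¹ ≡ 15 (mod 17), so λ ≡ 1·15 ≡ 15.
  x = λ² - 12 - 12 = 225 - 24 ≡ 14; y = λ·(12 - 14) - 4 ≡ 0. → (14, 0)

(14, 0)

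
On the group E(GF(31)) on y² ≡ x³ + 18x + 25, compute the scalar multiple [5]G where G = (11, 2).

Repeated addition: build up to 5G.
2G: tangent at (11, 2): λ = (3·11² + 18)/(2·2) ≡ 9/4. 4⁻¹ ≡ 8 (mod 31), so λ ≡ 9·8 ≡ 10.
  x = λ² - 11 - 11 = 100 - 22 ≡ 16; y = λ·(11 - 16) - 2 ≡ 10. → (16, 10)
3G: (16, 10) + (11, 2). λ = (2 - 10)/(11 - 16) ≡ 23/26 mod 31. 26⁻¹ ≡ 6 (mod 31), so λ ≡ 14.
  x = λ² - 16 - 11 = 196 - 27 ≡ 14; y = λ·(16 - 14) - 10 ≡ 18. → (14, 18)
4G: (14, 18) + (11, 2). λ = (2 - 18)/(11 - 14) ≡ 15/28 mod 31. 28⁻¹ ≡ 10 (mod 31), so λ ≡ 26.
  x = λ² - 14 - 11 = 676 - 25 ≡ 0; y = λ·(14 - 0) - 18 ≡ 5. → (0, 5)
5G: (0, 5) + (11, 2). λ = (2 - 5)/(11 - 0) ≡ 28/11 mod 31. 11⁻¹ ≡ 17 (mod 31) since 11·17 = 187 ≡ 1, so λ ≡ 11.
  x = λ² - 0 - 11 = 121 - 11 ≡ 17; y = λ·(0 - 17) - 5 ≡ 25. → (17, 25)

(17, 25)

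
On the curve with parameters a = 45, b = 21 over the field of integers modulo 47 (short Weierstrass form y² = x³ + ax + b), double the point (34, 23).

(29, 37)

tangent at (34, 23): λ = (3·34² + 45)/(2·23) ≡ 35/46. 46⁻¹ ≡ 46 (mod 47), so λ ≡ 35·46 ≡ 12.
  x = λ² - 34 - 34 = 144 - 68 ≡ 29; y = λ·(34 - 29) - 23 ≡ 37. → (29, 37)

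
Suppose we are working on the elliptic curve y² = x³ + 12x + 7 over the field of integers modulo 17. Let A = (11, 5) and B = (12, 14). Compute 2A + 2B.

(4, 0)

First 2A:
Repeated addition: build up to 2A.
2A: tangent at (11, 5): λ = (3·11² + 12)/(2·5) ≡ 1/10. 10⁻¹ ≡ 12 (mod 17), so λ ≡ 1·12 ≡ 12.
  x = λ² - 11 - 11 = 144 - 22 ≡ 3; y = λ·(11 - 3) - 5 ≡ 6. → (3, 6)
2A = (3, 6).
Next 2B:
Repeated addition: build up to 2B.
2B: tangent at (12, 14): λ = (3·12² + 12)/(2·14) ≡ 2/11. 11⁻¹ ≡ 14 (mod 17), so λ ≡ 2·14 ≡ 11.
  x = λ² - 12 - 12 = 121 - 24 ≡ 12; y = λ·(12 - 12) - 14 ≡ 3. → (12, 3)
2B = (12, 3).
Finally 2A + 2B:
(3, 6) + (12, 3). λ = (3 - 6)/(12 - 3) ≡ 14/9 mod 17. 9⁻¹ ≡ 2 (mod 17), so λ ≡ 11.
  x = λ² - 3 - 12 = 121 - 15 ≡ 4; y = λ·(3 - 4) - 6 ≡ 0. → (4, 0)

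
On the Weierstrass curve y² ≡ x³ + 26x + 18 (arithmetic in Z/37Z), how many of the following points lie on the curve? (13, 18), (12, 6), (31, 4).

1

(13, 18): 18² ≡ 28, rhs ≡ 0 → off.
(12, 6): 6² ≡ 36, rhs ≡ 23 → off.
(31, 4): 4² ≡ 16, rhs ≡ 16 → on.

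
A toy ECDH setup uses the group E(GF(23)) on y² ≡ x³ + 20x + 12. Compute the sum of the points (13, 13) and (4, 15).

(13, 13) + (4, 15). λ = (15 - 13)/(4 - 13) ≡ 2/14 mod 23. 14⁻¹ ≡ 5 (mod 23), so λ ≡ 10.
  x = λ² - 13 - 4 = 100 - 17 ≡ 14; y = λ·(13 - 14) - 13 ≡ 0. → (14, 0)

(14, 0)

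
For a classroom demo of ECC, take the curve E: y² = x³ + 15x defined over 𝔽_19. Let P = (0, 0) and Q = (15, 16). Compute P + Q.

(1, 4)

(0, 0) + (15, 16). λ = (16 - 0)/(15 - 0) ≡ 16/15 mod 19. 15⁻¹ ≡ 14 (mod 19), so λ ≡ 15.
  x = λ² - 0 - 15 = 225 - 15 ≡ 1; y = λ·(0 - 1) - 0 ≡ 4. → (1, 4)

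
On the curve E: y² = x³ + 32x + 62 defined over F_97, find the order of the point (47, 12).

11

2P: tangent at (47, 12): λ = (3·47² + 32)/(2·12) ≡ 63/24. 24⁻¹ ≡ 93 (mod 97), so λ ≡ 63·93 ≡ 39.
  x = λ² - 47 - 47 = 1521 - 94 ≡ 69; y = λ·(47 - 69) - 12 ≡ 3. → (69, 3)
3P: (69, 3) + (47, 12). λ = (12 - 3)/(47 - 69) ≡ 9/75 mod 97. 75⁻¹ ≡ 22 (mod 97), so λ ≡ 4.
  x = λ² - 69 - 47 = 16 - 116 ≡ 94; y = λ·(69 - 94) - 3 ≡ 91. → (94, 91)
4P: (94, 91) + (47, 12). λ = (12 - 91)/(47 - 94) ≡ 18/50 mod 97. 50⁻¹ ≡ 33 (mod 97), so λ ≡ 12.
  x = λ² - 94 - 47 = 144 - 141 ≡ 3; y = λ·(94 - 3) - 91 ≡ 31. → (3, 31)
5P: (3, 31) + (47, 12). λ = (12 - 31)/(47 - 3) ≡ 78/44 mod 97. 44⁻¹ ≡ 86 (mod 97), so λ ≡ 15.
  x = λ² - 3 - 47 = 225 - 50 ≡ 78; y = λ·(3 - 78) - 31 ≡ 8. → (78, 8)
6P: (78, 8) + (47, 12). λ = (12 - 8)/(47 - 78) ≡ 4/66 mod 97. 66⁻¹ ≡ 25 (mod 97), so λ ≡ 3.
  x = λ² - 78 - 47 = 9 - 125 ≡ 78; y = λ·(78 - 78) - 8 ≡ 89. → (78, 89)
7P: (78, 89) + (47, 12). λ = (12 - 89)/(47 - 78) ≡ 20/66 mod 97. 66⁻¹ ≡ 25 (mod 97), so λ ≡ 15.
  x = λ² - 78 - 47 = 225 - 125 ≡ 3; y = λ·(78 - 3) - 89 ≡ 66. → (3, 66)
8P: (3, 66) + (47, 12). λ = (12 - 66)/(47 - 3) ≡ 43/44 mod 97. 44⁻¹ ≡ 86 (mod 97), so λ ≡ 12.
  x = λ² - 3 - 47 = 144 - 50 ≡ 94; y = λ·(3 - 94) - 66 ≡ 6. → (94, 6)
9P: (94, 6) + (47, 12). λ = (12 - 6)/(47 - 94) ≡ 6/50 mod 97. 50⁻¹ ≡ 33 (mod 97), so λ ≡ 4.
  x = λ² - 94 - 47 = 16 - 141 ≡ 69; y = λ·(94 - 69) - 6 ≡ 94. → (69, 94)
10P: (69, 94) + (47, 12). λ = (12 - 94)/(47 - 69) ≡ 15/75 mod 97. 75⁻¹ ≡ 22 (mod 97), so λ ≡ 39.
  x = λ² - 69 - 47 = 1521 - 116 ≡ 47; y = λ·(69 - 47) - 94 ≡ 85. → (47, 85)
11P: (47, 85) + (47, 12): same x and y₁ ≡ -y₂, so the sum is O.
11P = O, so the order is 11.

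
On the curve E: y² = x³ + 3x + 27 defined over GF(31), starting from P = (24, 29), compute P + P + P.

Repeated addition: build up to 3P.
2P: tangent at (24, 29): λ = (3·24² + 3)/(2·29) ≡ 26/27. 27⁻¹ ≡ 23 (mod 31) since 27·23 = 621 ≡ 1, so λ ≡ 26·23 ≡ 9.
  x = λ² - 24 - 24 = 81 - 48 ≡ 2; y = λ·(24 - 2) - 29 ≡ 14. → (2, 14)
3P: (2, 14) + (24, 29). λ = (29 - 14)/(24 - 2) ≡ 15/22 mod 31. 22⁻¹ ≡ 24 (mod 31) since 22·24 = 528 ≡ 1, so λ ≡ 19.
  x = λ² - 2 - 24 = 361 - 26 ≡ 25; y = λ·(2 - 25) - 14 ≡ 14. → (25, 14)

(25, 14)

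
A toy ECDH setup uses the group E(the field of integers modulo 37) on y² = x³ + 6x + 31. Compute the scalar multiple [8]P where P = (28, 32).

Repeated addition: build up to 8P.
2P: tangent at (28, 32): λ = (3·28² + 6)/(2·32) ≡ 27/27. 27⁻¹ ≡ 11 (mod 37), so λ ≡ 27·11 ≡ 1.
  x = λ² - 28 - 28 = 1 - 56 ≡ 19; y = λ·(28 - 19) - 32 ≡ 14. → (19, 14)
3P: (19, 14) + (28, 32). λ = (32 - 14)/(28 - 19) ≡ 18/9 mod 37. 9⁻¹ ≡ 33 (mod 37), so λ ≡ 2.
  x = λ² - 19 - 28 = 4 - 47 ≡ 31; y = λ·(19 - 31) - 14 ≡ 36. → (31, 36)
4P: (31, 36) + (28, 32). λ = (32 - 36)/(28 - 31) ≡ 33/34 mod 37. 34⁻¹ ≡ 12 (mod 37) since 34·12 = 408 ≡ 1, so λ ≡ 26.
  x = λ² - 31 - 28 = 676 - 59 ≡ 25; y = λ·(31 - 25) - 36 ≡ 9. → (25, 9)
5P: (25, 9) + (28, 32). λ = (32 - 9)/(28 - 25) ≡ 23/3 mod 37. 3⁻¹ ≡ 25 (mod 37) since 3·25 = 75 ≡ 1, so λ ≡ 20.
  x = λ² - 25 - 28 = 400 - 53 ≡ 14; y = λ·(25 - 14) - 9 ≡ 26. → (14, 26)
6P: (14, 26) + (28, 32). λ = (32 - 26)/(28 - 14) ≡ 6/14 mod 37. 14⁻¹ ≡ 8 (mod 37), so λ ≡ 11.
  x = λ² - 14 - 28 = 121 - 42 ≡ 5; y = λ·(14 - 5) - 26 ≡ 36. → (5, 36)
7P: (5, 36) + (28, 32). λ = (32 - 36)/(28 - 5) ≡ 33/23 mod 37. 23⁻¹ ≡ 29 (mod 37) since 23·29 = 667 ≡ 1, so λ ≡ 32.
  x = λ² - 5 - 28 = 1024 - 33 ≡ 29; y = λ·(5 - 29) - 36 ≡ 10. → (29, 10)
8P: (29, 10) + (28, 32). λ = (32 - 10)/(28 - 29) ≡ 22/36 mod 37. 36⁻¹ ≡ 36 (mod 37) since 36·36 = 1296 ≡ 1, so λ ≡ 15.
  x = λ² - 29 - 28 = 225 - 57 ≡ 20; y = λ·(29 - 20) - 10 ≡ 14. → (20, 14)

(20, 14)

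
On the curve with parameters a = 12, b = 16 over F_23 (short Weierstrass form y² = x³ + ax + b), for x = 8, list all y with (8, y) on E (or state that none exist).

x³ + 12x + 16 = 624 ≡ 3 (mod 23).
Square roots of 3 mod 23: 7 and 16 (since 7² = 49 ≡ 3).

7, 16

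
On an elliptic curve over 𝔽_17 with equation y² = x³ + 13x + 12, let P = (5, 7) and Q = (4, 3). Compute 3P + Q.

(4, 14)

First 3P:
Repeated addition: build up to 3P.
2P: tangent at (5, 7): λ = (3·5² + 13)/(2·7) ≡ 3/14. 14⁻¹ ≡ 11 (mod 17) since 14·11 = 154 ≡ 1, so λ ≡ 3·11 ≡ 16.
  x = λ² - 5 - 5 = 256 - 10 ≡ 8; y = λ·(5 - 8) - 7 ≡ 13. → (8, 13)
3P: (8, 13) + (5, 7). λ = (7 - 13)/(5 - 8) ≡ 11/14 mod 17. 14⁻¹ ≡ 11 (mod 17), so λ ≡ 2.
  x = λ² - 8 - 5 = 4 - 13 ≡ 8; y = λ·(8 - 8) - 13 ≡ 4. → (8, 4)
3P = (8, 4).
Finally 3P + Q:
(8, 4) + (4, 3). λ = (3 - 4)/(4 - 8) ≡ 16/13 mod 17. 13⁻¹ ≡ 4 (mod 17) since 13·4 = 52 ≡ 1, so λ ≡ 13.
  x = λ² - 8 - 4 = 169 - 12 ≡ 4; y = λ·(8 - 4) - 4 ≡ 14. → (4, 14)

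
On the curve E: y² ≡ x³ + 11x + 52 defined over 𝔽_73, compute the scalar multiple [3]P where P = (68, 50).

Repeated addition: build up to 3P.
2P: tangent at (68, 50): λ = (3·68² + 11)/(2·50) ≡ 13/27. 27⁻¹ ≡ 46 (mod 73) since 27·46 = 1242 ≡ 1, so λ ≡ 13·46 ≡ 14.
  x = λ² - 68 - 68 = 196 - 136 ≡ 60; y = λ·(68 - 60) - 50 ≡ 62. → (60, 62)
3P: (60, 62) + (68, 50). λ = (50 - 62)/(68 - 60) ≡ 61/8 mod 73. 8⁻¹ ≡ 64 (mod 73), so λ ≡ 35.
  x = λ² - 60 - 68 = 1225 - 128 ≡ 2; y = λ·(60 - 2) - 62 ≡ 70. → (2, 70)

(2, 70)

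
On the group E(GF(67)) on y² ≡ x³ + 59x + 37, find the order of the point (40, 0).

2P: (40, 0) + (40, 0): same x and y₁ ≡ -y₂, so the sum is O.
2P = O, so the order is 2.

2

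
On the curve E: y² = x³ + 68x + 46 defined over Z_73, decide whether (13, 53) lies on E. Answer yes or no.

y² = 53² ≡ 35; x³ + 68x + 46 = 3127 ≡ 61 (mod 73). 35 ≠ 61.

no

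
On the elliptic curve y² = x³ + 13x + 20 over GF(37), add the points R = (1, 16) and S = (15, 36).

(1, 16) + (15, 36). λ = (36 - 16)/(15 - 1) ≡ 20/14 mod 37. 14⁻¹ ≡ 8 (mod 37) since 14·8 = 112 ≡ 1, so λ ≡ 12.
  x = λ² - 1 - 15 = 144 - 16 ≡ 17; y = λ·(1 - 17) - 16 ≡ 14. → (17, 14)

(17, 14)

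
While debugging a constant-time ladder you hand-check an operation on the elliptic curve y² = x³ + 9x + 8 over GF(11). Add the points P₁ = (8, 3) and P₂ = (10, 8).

(2, 1)

(8, 3) + (10, 8). λ = (8 - 3)/(10 - 8) ≡ 5/2 mod 11. 2⁻¹ ≡ 6 (mod 11), so λ ≡ 8.
  x = λ² - 8 - 10 = 64 - 18 ≡ 2; y = λ·(8 - 2) - 3 ≡ 1. → (2, 1)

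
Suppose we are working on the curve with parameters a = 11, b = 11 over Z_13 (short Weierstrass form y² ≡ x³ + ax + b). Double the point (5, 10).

(12, 8)

tangent at (5, 10): λ = (3·5² + 11)/(2·10) ≡ 8/7. 7⁻¹ ≡ 2 (mod 13) since 7·2 = 14 ≡ 1, so λ ≡ 8·2 ≡ 3.
  x = λ² - 5 - 5 = 9 - 10 ≡ 12; y = λ·(5 - 12) - 10 ≡ 8. → (12, 8)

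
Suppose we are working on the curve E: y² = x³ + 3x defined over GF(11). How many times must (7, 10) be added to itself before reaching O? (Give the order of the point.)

12

2P: tangent at (7, 10): λ = (3·7² + 3)/(2·10) ≡ 7/9. 9⁻¹ ≡ 5 (mod 11) since 9·5 = 45 ≡ 1, so λ ≡ 7·5 ≡ 2.
  x = λ² - 7 - 7 = 4 - 14 ≡ 1; y = λ·(7 - 1) - 10 ≡ 2. → (1, 2)
3P: (1, 2) + (7, 10). λ = (10 - 2)/(7 - 1) ≡ 8/6 mod 11. 6⁻¹ ≡ 2 (mod 11), so λ ≡ 5.
  x = λ² - 1 - 7 = 25 - 8 ≡ 6; y = λ·(1 - 6) - 2 ≡ 6. → (6, 6)
4P: (6, 6) + (7, 10). λ = (10 - 6)/(7 - 6) ≡ 4/1 mod 11. 1⁻¹ ≡ 1 (mod 11), so λ ≡ 4.
  x = λ² - 6 - 7 = 16 - 13 ≡ 3; y = λ·(6 - 3) - 6 ≡ 6. → (3, 6)
5P: (3, 6) + (7, 10). λ = (10 - 6)/(7 - 3) ≡ 4/4 mod 11. 4⁻¹ ≡ 3 (mod 11) since 4·3 = 12 ≡ 1, so λ ≡ 1.
  x = λ² - 3 - 7 = 1 - 10 ≡ 2; y = λ·(3 - 2) - 6 ≡ 6. → (2, 6)
6P: (2, 6) + (7, 10). λ = (10 - 6)/(7 - 2) ≡ 4/5 mod 11. 5⁻¹ ≡ 9 (mod 11), so λ ≡ 3.
  x = λ² - 2 - 7 = 9 - 9 ≡ 0; y = λ·(2 - 0) - 6 ≡ 0. → (0, 0)
7P: (0, 0) + (7, 10). λ = (10 - 0)/(7 - 0) ≡ 10/7 mod 11. 7⁻¹ ≡ 8 (mod 11) since 7·8 = 56 ≡ 1, so λ ≡ 3.
  x = λ² - 0 - 7 = 9 - 7 ≡ 2; y = λ·(0 - 2) - 0 ≡ 5. → (2, 5)
8P: (2, 5) + (7, 10). λ = (10 - 5)/(7 - 2) ≡ 5/5 mod 11. 5⁻¹ ≡ 9 (mod 11), so λ ≡ 1.
  x = λ² - 2 - 7 = 1 - 9 ≡ 3; y = λ·(2 - 3) - 5 ≡ 5. → (3, 5)
9P: (3, 5) + (7, 10). λ = (10 - 5)/(7 - 3) ≡ 5/4 mod 11. 4⁻¹ ≡ 3 (mod 11), so λ ≡ 4.
  x = λ² - 3 - 7 = 16 - 10 ≡ 6; y = λ·(3 - 6) - 5 ≡ 5. → (6, 5)
10P: (6, 5) + (7, 10). λ = (10 - 5)/(7 - 6) ≡ 5/1 mod 11. 1⁻¹ ≡ 1 (mod 11), so λ ≡ 5.
  x = λ² - 6 - 7 = 25 - 13 ≡ 1; y = λ·(6 - 1) - 5 ≡ 9. → (1, 9)
11P: (1, 9) + (7, 10). λ = (10 - 9)/(7 - 1) ≡ 1/6 mod 11. 6⁻¹ ≡ 2 (mod 11), so λ ≡ 2.
  x = λ² - 1 - 7 = 4 - 8 ≡ 7; y = λ·(1 - 7) - 9 ≡ 1. → (7, 1)
12P: (7, 1) + (7, 10): same x and y₁ ≡ -y₂, so the sum is O.
12P = O, so the order is 12.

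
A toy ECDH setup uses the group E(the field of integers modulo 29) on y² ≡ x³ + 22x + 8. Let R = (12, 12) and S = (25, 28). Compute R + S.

(12, 12) + (25, 28). λ = (28 - 12)/(25 - 12) ≡ 16/13 mod 29. 13⁻¹ ≡ 9 (mod 29), so λ ≡ 28.
  x = λ² - 12 - 25 = 784 - 37 ≡ 22; y = λ·(12 - 22) - 12 ≡ 27. → (22, 27)

(22, 27)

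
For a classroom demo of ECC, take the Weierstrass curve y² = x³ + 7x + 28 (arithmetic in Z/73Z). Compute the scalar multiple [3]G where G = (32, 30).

(28, 38)

Repeated addition: build up to 3G.
2G: tangent at (32, 30): λ = (3·32² + 7)/(2·30) ≡ 13/60. 60⁻¹ ≡ 28 (mod 73), so λ ≡ 13·28 ≡ 72.
  x = λ² - 32 - 32 = 5184 - 64 ≡ 10; y = λ·(32 - 10) - 30 ≡ 21. → (10, 21)
3G: (10, 21) + (32, 30). λ = (30 - 21)/(32 - 10) ≡ 9/22 mod 73. 22⁻¹ ≡ 10 (mod 73), so λ ≡ 17.
  x = λ² - 10 - 32 = 289 - 42 ≡ 28; y = λ·(10 - 28) - 21 ≡ 38. → (28, 38)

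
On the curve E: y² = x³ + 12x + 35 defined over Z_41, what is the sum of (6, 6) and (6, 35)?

The two points share x = 6 and their y-coordinates satisfy 6 + 35 ≡ 0 (mod 41), so they are inverses. Their sum is ∞.

O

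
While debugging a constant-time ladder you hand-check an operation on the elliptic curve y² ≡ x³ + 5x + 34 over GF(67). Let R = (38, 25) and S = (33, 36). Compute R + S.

(33, 31)

(38, 25) + (33, 36). λ = (36 - 25)/(33 - 38) ≡ 11/62 mod 67. 62⁻¹ ≡ 40 (mod 67), so λ ≡ 38.
  x = λ² - 38 - 33 = 1444 - 71 ≡ 33; y = λ·(38 - 33) - 25 ≡ 31. → (33, 31)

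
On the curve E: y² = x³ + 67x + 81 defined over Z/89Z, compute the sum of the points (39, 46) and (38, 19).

(39, 46) + (38, 19). λ = (19 - 46)/(38 - 39) ≡ 62/88 mod 89. 88⁻¹ ≡ 88 (mod 89) since 88·88 = 7744 ≡ 1, so λ ≡ 27.
  x = λ² - 39 - 38 = 729 - 77 ≡ 29; y = λ·(39 - 29) - 46 ≡ 46. → (29, 46)

(29, 46)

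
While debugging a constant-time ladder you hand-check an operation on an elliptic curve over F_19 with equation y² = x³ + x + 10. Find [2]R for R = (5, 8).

tangent at (5, 8): λ = (3·5² + 1)/(2·8) ≡ 0/16. 16⁻¹ ≡ 6 (mod 19), so λ ≡ 0·6 ≡ 0.
  x = λ² - 5 - 5 = 0 - 10 ≡ 9; y = λ·(5 - 9) - 8 ≡ 11. → (9, 11)

(9, 11)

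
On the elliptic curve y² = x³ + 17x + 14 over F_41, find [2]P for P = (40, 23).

tangent at (40, 23): λ = (3·40² + 17)/(2·23) ≡ 20/5. 5⁻¹ ≡ 33 (mod 41), so λ ≡ 20·33 ≡ 4.
  x = λ² - 40 - 40 = 16 - 80 ≡ 18; y = λ·(40 - 18) - 23 ≡ 24. → (18, 24)

(18, 24)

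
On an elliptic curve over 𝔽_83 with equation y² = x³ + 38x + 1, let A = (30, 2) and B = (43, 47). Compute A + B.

(21, 10)

(30, 2) + (43, 47). λ = (47 - 2)/(43 - 30) ≡ 45/13 mod 83. 13⁻¹ ≡ 32 (mod 83), so λ ≡ 29.
  x = λ² - 30 - 43 = 841 - 73 ≡ 21; y = λ·(30 - 21) - 2 ≡ 10. → (21, 10)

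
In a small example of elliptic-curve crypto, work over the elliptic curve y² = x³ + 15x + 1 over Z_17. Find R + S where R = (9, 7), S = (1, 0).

(9, 7) + (1, 0). λ = (0 - 7)/(1 - 9) ≡ 10/9 mod 17. 9⁻¹ ≡ 2 (mod 17), so λ ≡ 3.
  x = λ² - 9 - 1 = 9 - 10 ≡ 16; y = λ·(9 - 16) - 7 ≡ 6. → (16, 6)

(16, 6)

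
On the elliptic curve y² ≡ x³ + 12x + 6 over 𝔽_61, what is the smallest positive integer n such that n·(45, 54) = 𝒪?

3

2P: tangent at (45, 54): λ = (3·45² + 12)/(2·54) ≡ 48/47. 47⁻¹ ≡ 13 (mod 61), so λ ≡ 48·13 ≡ 14.
  x = λ² - 45 - 45 = 196 - 90 ≡ 45; y = λ·(45 - 45) - 54 ≡ 7. → (45, 7)
3P: (45, 7) + (45, 54): same x and y₁ ≡ -y₂, so the sum is 𝒪.
3P = 𝒪, so the order is 3.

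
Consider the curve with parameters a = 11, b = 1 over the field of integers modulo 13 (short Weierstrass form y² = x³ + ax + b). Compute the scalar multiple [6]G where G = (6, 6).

Double-and-add on 6 = (110)₂. Start with G = (6, 6) for the leading 1-bit.
double: tangent at (6, 6): λ = (3·6² + 11)/(2·6) ≡ 2/12. 12⁻¹ ≡ 12 (mod 13) since 12·12 = 144 ≡ 1, so λ ≡ 2·12 ≡ 11.
  x = λ² - 6 - 6 = 121 - 12 ≡ 5; y = λ·(6 - 5) - 6 ≡ 5. → (5, 5)
add G: (5, 5) + (6, 6). λ = (6 - 5)/(6 - 5) ≡ 1/1 mod 13. 1⁻¹ ≡ 1 (mod 13) since 1·1 = 1 ≡ 1, so λ ≡ 1.
  x = λ² - 5 - 6 = 1 - 11 ≡ 3; y = λ·(5 - 3) - 5 ≡ 10. → (3, 10)
double: tangent at (3, 10): λ = (3·3² + 11)/(2·10) ≡ 12/7. 7⁻¹ ≡ 2 (mod 13), so λ ≡ 12·2 ≡ 11.
  x = λ² - 3 - 3 = 121 - 6 ≡ 11; y = λ·(3 - 11) - 10 ≡ 6. → (11, 6)

(11, 6)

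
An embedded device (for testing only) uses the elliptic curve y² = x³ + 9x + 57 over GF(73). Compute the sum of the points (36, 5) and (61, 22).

(24, 9)

(36, 5) + (61, 22). λ = (22 - 5)/(61 - 36) ≡ 17/25 mod 73. 25⁻¹ ≡ 38 (mod 73) since 25·38 = 950 ≡ 1, so λ ≡ 62.
  x = λ² - 36 - 61 = 3844 - 97 ≡ 24; y = λ·(36 - 24) - 5 ≡ 9. → (24, 9)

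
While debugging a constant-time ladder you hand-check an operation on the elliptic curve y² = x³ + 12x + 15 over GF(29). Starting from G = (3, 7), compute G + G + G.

Repeated addition: build up to 3G.
2G: tangent at (3, 7): λ = (3·3² + 12)/(2·7) ≡ 10/14. 14⁻¹ ≡ 27 (mod 29) since 14·27 = 378 ≡ 1, so λ ≡ 10·27 ≡ 9.
  x = λ² - 3 - 3 = 81 - 6 ≡ 17; y = λ·(3 - 17) - 7 ≡ 12. → (17, 12)
3G: (17, 12) + (3, 7). λ = (7 - 12)/(3 - 17) ≡ 24/15 mod 29. 15⁻¹ ≡ 2 (mod 29) since 15·2 = 30 ≡ 1, so λ ≡ 19.
  x = λ² - 17 - 3 = 361 - 20 ≡ 22; y = λ·(17 - 22) - 12 ≡ 9. → (22, 9)

(22, 9)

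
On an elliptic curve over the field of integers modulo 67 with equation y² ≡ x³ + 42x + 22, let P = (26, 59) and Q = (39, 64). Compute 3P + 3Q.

First 3P:
Repeated addition: build up to 3P.
2P: tangent at (26, 59): λ = (3·26² + 42)/(2·59) ≡ 60/51. 51⁻¹ ≡ 46 (mod 67), so λ ≡ 60·46 ≡ 13.
  x = λ² - 26 - 26 = 169 - 52 ≡ 50; y = λ·(26 - 50) - 59 ≡ 31. → (50, 31)
3P: (50, 31) + (26, 59). λ = (59 - 31)/(26 - 50) ≡ 28/43 mod 67. 43⁻¹ ≡ 53 (mod 67), so λ ≡ 10.
  x = λ² - 50 - 26 = 100 - 76 ≡ 24; y = λ·(50 - 24) - 31 ≡ 28. → (24, 28)
3P = (24, 28).
Next 3Q:
Repeated addition: build up to 3Q.
2Q: tangent at (39, 64): λ = (3·39² + 42)/(2·64) ≡ 49/61. 61⁻¹ ≡ 11 (mod 67), so λ ≡ 49·11 ≡ 3.
  x = λ² - 39 - 39 = 9 - 78 ≡ 65; y = λ·(39 - 65) - 64 ≡ 59. → (65, 59)
3Q: (65, 59) + (39, 64). λ = (64 - 59)/(39 - 65) ≡ 5/41 mod 67. 41⁻¹ ≡ 18 (mod 67) since 41·18 = 738 ≡ 1, so λ ≡ 23.
  x = λ² - 65 - 39 = 529 - 104 ≡ 23; y = λ·(65 - 23) - 59 ≡ 36. → (23, 36)
3Q = (23, 36).
Finally 3P + 3Q:
(24, 28) + (23, 36). λ = (36 - 28)/(23 - 24) ≡ 8/66 mod 67. 66⁻¹ ≡ 66 (mod 67), so λ ≡ 59.
  x = λ² - 24 - 23 = 3481 - 47 ≡ 17; y = λ·(24 - 17) - 28 ≡ 50. → (17, 50)

(17, 50)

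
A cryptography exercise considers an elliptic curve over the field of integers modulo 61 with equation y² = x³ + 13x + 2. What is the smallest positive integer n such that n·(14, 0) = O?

2

2P: (14, 0) + (14, 0): same x and y₁ ≡ -y₂, so the sum is O.
2P = O, so the order is 2.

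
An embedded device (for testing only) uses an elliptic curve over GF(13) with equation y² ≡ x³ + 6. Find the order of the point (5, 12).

2P: tangent at (5, 12): λ = (3·5² + 0)/(2·12) ≡ 10/11. 11⁻¹ ≡ 6 (mod 13), so λ ≡ 10·6 ≡ 8.
  x = λ² - 5 - 5 = 64 - 10 ≡ 2; y = λ·(5 - 2) - 12 ≡ 12. → (2, 12)
3P: (2, 12) + (5, 12). λ = (12 - 12)/(5 - 2) ≡ 0/3 mod 13. 3⁻¹ ≡ 9 (mod 13), so λ ≡ 0.
  x = λ² - 2 - 5 = 0 - 7 ≡ 6; y = λ·(2 - 6) - 12 ≡ 1. → (6, 1)
4P: (6, 1) + (5, 12). λ = (12 - 1)/(5 - 6) ≡ 11/12 mod 13. 12⁻¹ ≡ 12 (mod 13) since 12·12 = 144 ≡ 1, so λ ≡ 2.
  x = λ² - 6 - 5 = 4 - 11 ≡ 6; y = λ·(6 - 6) - 1 ≡ 12. → (6, 12)
5P: (6, 12) + (5, 12). λ = (12 - 12)/(5 - 6) ≡ 0/12 mod 13. 12⁻¹ ≡ 12 (mod 13), so λ ≡ 0.
  x = λ² - 6 - 5 = 0 - 11 ≡ 2; y = λ·(6 - 2) - 12 ≡ 1. → (2, 1)
6P: (2, 1) + (5, 12). λ = (12 - 1)/(5 - 2) ≡ 11/3 mod 13. 3⁻¹ ≡ 9 (mod 13) since 3·9 = 27 ≡ 1, so λ ≡ 8.
  x = λ² - 2 - 5 = 64 - 7 ≡ 5; y = λ·(2 - 5) - 1 ≡ 1. → (5, 1)
7P: (5, 1) + (5, 12): same x and y₁ ≡ -y₂, so the sum is O.
7P = O, so the order is 7.

7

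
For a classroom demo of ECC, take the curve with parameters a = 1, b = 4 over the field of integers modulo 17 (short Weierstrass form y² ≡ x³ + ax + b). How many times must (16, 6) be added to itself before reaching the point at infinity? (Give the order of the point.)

2P: tangent at (16, 6): λ = (3·16² + 1)/(2·6) ≡ 4/12. 12⁻¹ ≡ 10 (mod 17) since 12·10 = 120 ≡ 1, so λ ≡ 4·10 ≡ 6.
  x = λ² - 16 - 16 = 36 - 32 ≡ 4; y = λ·(16 - 4) - 6 ≡ 15. → (4, 15)
3P: (4, 15) + (16, 6). λ = (6 - 15)/(16 - 4) ≡ 8/12 mod 17. 12⁻¹ ≡ 10 (mod 17), so λ ≡ 12.
  x = λ² - 4 - 16 = 144 - 20 ≡ 5; y = λ·(4 - 5) - 15 ≡ 7. → (5, 7)
4P: (5, 7) + (16, 6). λ = (6 - 7)/(16 - 5) ≡ 16/11 mod 17. 11⁻¹ ≡ 14 (mod 17), so λ ≡ 3.
  x = λ² - 5 - 16 = 9 - 21 ≡ 5; y = λ·(5 - 5) - 7 ≡ 10. → (5, 10)
5P: (5, 10) + (16, 6). λ = (6 - 10)/(16 - 5) ≡ 13/11 mod 17. 11⁻¹ ≡ 14 (mod 17), so λ ≡ 12.
  x = λ² - 5 - 16 = 144 - 21 ≡ 4; y = λ·(5 - 4) - 10 ≡ 2. → (4, 2)
6P: (4, 2) + (16, 6). λ = (6 - 2)/(16 - 4) ≡ 4/12 mod 17. 12⁻¹ ≡ 10 (mod 17), so λ ≡ 6.
  x = λ² - 4 - 16 = 36 - 20 ≡ 16; y = λ·(4 - 16) - 2 ≡ 11. → (16, 11)
7P: (16, 11) + (16, 6): same x and y₁ ≡ -y₂, so the sum is the point at infinity.
7P = the point at infinity, so the order is 7.

7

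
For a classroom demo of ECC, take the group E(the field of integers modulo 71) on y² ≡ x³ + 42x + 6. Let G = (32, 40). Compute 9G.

Repeated addition: build up to 9G.
2G: tangent at (32, 40): λ = (3·32² + 42)/(2·40) ≡ 61/9. 9⁻¹ ≡ 8 (mod 71) since 9·8 = 72 ≡ 1, so λ ≡ 61·8 ≡ 62.
  x = λ² - 32 - 32 = 3844 - 64 ≡ 17; y = λ·(32 - 17) - 40 ≡ 38. → (17, 38)
3G: (17, 38) + (32, 40). λ = (40 - 38)/(32 - 17) ≡ 2/15 mod 71. 15⁻¹ ≡ 19 (mod 71), so λ ≡ 38.
  x = λ² - 17 - 32 = 1444 - 49 ≡ 46; y = λ·(17 - 46) - 38 ≡ 67. → (46, 67)
4G: (46, 67) + (32, 40). λ = (40 - 67)/(32 - 46) ≡ 44/57 mod 71. 57⁻¹ ≡ 5 (mod 71), so λ ≡ 7.
  x = λ² - 46 - 32 = 49 - 78 ≡ 42; y = λ·(46 - 42) - 67 ≡ 32. → (42, 32)
5G: (42, 32) + (32, 40). λ = (40 - 32)/(32 - 42) ≡ 8/61 mod 71. 61⁻¹ ≡ 7 (mod 71), so λ ≡ 56.
  x = λ² - 42 - 32 = 3136 - 74 ≡ 9; y = λ·(42 - 9) - 32 ≡ 41. → (9, 41)
6G: (9, 41) + (32, 40). λ = (40 - 41)/(32 - 9) ≡ 70/23 mod 71. 23⁻¹ ≡ 34 (mod 71) since 23·34 = 782 ≡ 1, so λ ≡ 37.
  x = λ² - 9 - 32 = 1369 - 41 ≡ 50; y = λ·(9 - 50) - 41 ≡ 4. → (50, 4)
7G: (50, 4) + (32, 40). λ = (40 - 4)/(32 - 50) ≡ 36/53 mod 71. 53⁻¹ ≡ 67 (mod 71), so λ ≡ 69.
  x = λ² - 50 - 32 = 4761 - 82 ≡ 64; y = λ·(50 - 64) - 4 ≡ 24. → (64, 24)
8G: (64, 24) + (32, 40). λ = (40 - 24)/(32 - 64) ≡ 16/39 mod 71. 39⁻¹ ≡ 51 (mod 71), so λ ≡ 35.
  x = λ² - 64 - 32 = 1225 - 96 ≡ 64; y = λ·(64 - 64) - 24 ≡ 47. → (64, 47)
9G: (64, 47) + (32, 40). λ = (40 - 47)/(32 - 64) ≡ 64/39 mod 71. 39⁻¹ ≡ 51 (mod 71) since 39·51 = 1989 ≡ 1, so λ ≡ 69.
  x = λ² - 64 - 32 = 4761 - 96 ≡ 50; y = λ·(64 - 50) - 47 ≡ 67. → (50, 67)

(50, 67)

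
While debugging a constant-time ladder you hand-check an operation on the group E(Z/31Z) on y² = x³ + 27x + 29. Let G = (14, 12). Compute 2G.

(13, 2)

tangent at (14, 12): λ = (3·14² + 27)/(2·12) ≡ 26/24. 24⁻¹ ≡ 22 (mod 31), so λ ≡ 26·22 ≡ 14.
  x = λ² - 14 - 14 = 196 - 28 ≡ 13; y = λ·(14 - 13) - 12 ≡ 2. → (13, 2)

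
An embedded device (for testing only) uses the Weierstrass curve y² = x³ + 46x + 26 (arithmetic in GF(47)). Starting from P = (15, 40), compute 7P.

Repeated addition: build up to 7P.
2P: tangent at (15, 40): λ = (3·15² + 46)/(2·40) ≡ 16/33. 33⁻¹ ≡ 10 (mod 47) since 33·10 = 330 ≡ 1, so λ ≡ 16·10 ≡ 19.
  x = λ² - 15 - 15 = 361 - 30 ≡ 2; y = λ·(15 - 2) - 40 ≡ 19. → (2, 19)
3P: (2, 19) + (15, 40). λ = (40 - 19)/(15 - 2) ≡ 21/13 mod 47. 13⁻¹ ≡ 29 (mod 47), so λ ≡ 45.
  x = λ² - 2 - 15 = 2025 - 17 ≡ 34; y = λ·(2 - 34) - 19 ≡ 45. → (34, 45)
4P: (34, 45) + (15, 40). λ = (40 - 45)/(15 - 34) ≡ 42/28 mod 47. 28⁻¹ ≡ 42 (mod 47), so λ ≡ 25.
  x = λ² - 34 - 15 = 625 - 49 ≡ 12; y = λ·(34 - 12) - 45 ≡ 35. → (12, 35)
5P: (12, 35) + (15, 40). λ = (40 - 35)/(15 - 12) ≡ 5/3 mod 47. 3⁻¹ ≡ 16 (mod 47), so λ ≡ 33.
  x = λ² - 12 - 15 = 1089 - 27 ≡ 28; y = λ·(12 - 28) - 35 ≡ 1. → (28, 1)
6P: (28, 1) + (15, 40). λ = (40 - 1)/(15 - 28) ≡ 39/34 mod 47. 34⁻¹ ≡ 18 (mod 47), so λ ≡ 44.
  x = λ² - 28 - 15 = 1936 - 43 ≡ 13; y = λ·(28 - 13) - 1 ≡ 1. → (13, 1)
7P: (13, 1) + (15, 40). λ = (40 - 1)/(15 - 13) ≡ 39/2 mod 47. 2⁻¹ ≡ 24 (mod 47) since 2·24 = 48 ≡ 1, so λ ≡ 43.
  x = λ² - 13 - 15 = 1849 - 28 ≡ 35; y = λ·(13 - 35) - 1 ≡ 40. → (35, 40)

(35, 40)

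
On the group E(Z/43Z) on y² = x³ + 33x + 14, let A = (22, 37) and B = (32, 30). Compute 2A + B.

(30, 21)

First 2A:
Repeated addition: build up to 2A.
2A: tangent at (22, 37): λ = (3·22² + 33)/(2·37) ≡ 23/31. 31⁻¹ ≡ 25 (mod 43), so λ ≡ 23·25 ≡ 16.
  x = λ² - 22 - 22 = 256 - 44 ≡ 40; y = λ·(22 - 40) - 37 ≡ 19. → (40, 19)
2A = (40, 19).
Finally 2A + B:
(40, 19) + (32, 30). λ = (30 - 19)/(32 - 40) ≡ 11/35 mod 43. 35⁻¹ ≡ 16 (mod 43), so λ ≡ 4.
  x = λ² - 40 - 32 = 16 - 72 ≡ 30; y = λ·(40 - 30) - 19 ≡ 21. → (30, 21)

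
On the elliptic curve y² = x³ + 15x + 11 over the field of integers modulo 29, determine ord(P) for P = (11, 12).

9

2P: tangent at (11, 12): λ = (3·11² + 15)/(2·12) ≡ 1/24. 24⁻¹ ≡ 23 (mod 29), so λ ≡ 1·23 ≡ 23.
  x = λ² - 11 - 11 = 529 - 22 ≡ 14; y = λ·(11 - 14) - 12 ≡ 6. → (14, 6)
3P: (14, 6) + (11, 12). λ = (12 - 6)/(11 - 14) ≡ 6/26 mod 29. 26⁻¹ ≡ 19 (mod 29) since 26·19 = 494 ≡ 1, so λ ≡ 27.
  x = λ² - 14 - 11 = 729 - 25 ≡ 8; y = λ·(14 - 8) - 6 ≡ 11. → (8, 11)
4P: (8, 11) + (11, 12). λ = (12 - 11)/(11 - 8) ≡ 1/3 mod 29. 3⁻¹ ≡ 10 (mod 29), so λ ≡ 10.
  x = λ² - 8 - 11 = 100 - 19 ≡ 23; y = λ·(8 - 23) - 11 ≡ 13. → (23, 13)
5P: (23, 13) + (11, 12). λ = (12 - 13)/(11 - 23) ≡ 28/17 mod 29. 17⁻¹ ≡ 12 (mod 29), so λ ≡ 17.
  x = λ² - 23 - 11 = 289 - 34 ≡ 23; y = λ·(23 - 23) - 13 ≡ 16. → (23, 16)
6P: (23, 16) + (11, 12). λ = (12 - 16)/(11 - 23) ≡ 25/17 mod 29. 17⁻¹ ≡ 12 (mod 29) since 17·12 = 204 ≡ 1, so λ ≡ 10.
  x = λ² - 23 - 11 = 100 - 34 ≡ 8; y = λ·(23 - 8) - 16 ≡ 18. → (8, 18)
7P: (8, 18) + (11, 12). λ = (12 - 18)/(11 - 8) ≡ 23/3 mod 29. 3⁻¹ ≡ 10 (mod 29) since 3·10 = 30 ≡ 1, so λ ≡ 27.
  x = λ² - 8 - 11 = 729 - 19 ≡ 14; y = λ·(8 - 14) - 18 ≡ 23. → (14, 23)
8P: (14, 23) + (11, 12). λ = (12 - 23)/(11 - 14) ≡ 18/26 mod 29. 26⁻¹ ≡ 19 (mod 29), so λ ≡ 23.
  x = λ² - 14 - 11 = 529 - 25 ≡ 11; y = λ·(14 - 11) - 23 ≡ 17. → (11, 17)
9P: (11, 17) + (11, 12): same x and y₁ ≡ -y₂, so the sum is O.
9P = O, so the order is 9.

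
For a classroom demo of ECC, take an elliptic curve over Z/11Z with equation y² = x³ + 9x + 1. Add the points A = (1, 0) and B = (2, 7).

(2, 4)

(1, 0) + (2, 7). λ = (7 - 0)/(2 - 1) ≡ 7/1 mod 11. 1⁻¹ ≡ 1 (mod 11) since 1·1 = 1 ≡ 1, so λ ≡ 7.
  x = λ² - 1 - 2 = 49 - 3 ≡ 2; y = λ·(1 - 2) - 0 ≡ 4. → (2, 4)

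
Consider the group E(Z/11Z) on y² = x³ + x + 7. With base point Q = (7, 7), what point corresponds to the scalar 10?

O

Double-and-add on 10 = (1010)₂. Start with Q = (7, 7) for the leading 1-bit.
double: tangent at (7, 7): λ = (3·7² + 1)/(2·7) ≡ 5/3. 3⁻¹ ≡ 4 (mod 11), so λ ≡ 5·4 ≡ 9.
  x = λ² - 7 - 7 = 81 - 14 ≡ 1; y = λ·(7 - 1) - 7 ≡ 3. → (1, 3)
double: tangent at (1, 3): λ = (3·1² + 1)/(2·3) ≡ 4/6. 6⁻¹ ≡ 2 (mod 11) since 6·2 = 12 ≡ 1, so λ ≡ 4·2 ≡ 8.
  x = λ² - 1 - 1 = 64 - 2 ≡ 7; y = λ·(1 - 7) - 3 ≡ 4. → (7, 4)
add Q: (7, 4) + (7, 7): same x and y₁ ≡ -y₂, so the sum is 𝒪.
double: 𝒪 + 𝒪 = 𝒪 (identity).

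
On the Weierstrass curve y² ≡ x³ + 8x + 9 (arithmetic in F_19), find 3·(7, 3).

Write Q = (7, 3).
Repeated addition: build up to 3Q.
2Q: tangent at (7, 3): λ = (3·7² + 8)/(2·3) ≡ 3/6. 6⁻¹ ≡ 16 (mod 19) since 6·16 = 96 ≡ 1, so λ ≡ 3·16 ≡ 10.
  x = λ² - 7 - 7 = 100 - 14 ≡ 10; y = λ·(7 - 10) - 3 ≡ 5. → (10, 5)
3Q: (10, 5) + (7, 3). λ = (3 - 5)/(7 - 10) ≡ 17/16 mod 19. 16⁻¹ ≡ 6 (mod 19), so λ ≡ 7.
  x = λ² - 10 - 7 = 49 - 17 ≡ 13; y = λ·(10 - 13) - 5 ≡ 12. → (13, 12)

(13, 12)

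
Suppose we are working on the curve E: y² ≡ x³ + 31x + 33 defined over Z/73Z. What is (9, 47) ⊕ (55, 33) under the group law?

(9, 47) + (55, 33). λ = (33 - 47)/(55 - 9) ≡ 59/46 mod 73. 46⁻¹ ≡ 27 (mod 73) since 46·27 = 1242 ≡ 1, so λ ≡ 60.
  x = λ² - 9 - 55 = 3600 - 64 ≡ 32; y = λ·(9 - 32) - 47 ≡ 33. → (32, 33)

(32, 33)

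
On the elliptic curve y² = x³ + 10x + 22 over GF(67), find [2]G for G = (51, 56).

(19, 61)

tangent at (51, 56): λ = (3·51² + 10)/(2·56) ≡ 41/45. 45⁻¹ ≡ 3 (mod 67), so λ ≡ 41·3 ≡ 56.
  x = λ² - 51 - 51 = 3136 - 102 ≡ 19; y = λ·(51 - 19) - 56 ≡ 61. → (19, 61)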